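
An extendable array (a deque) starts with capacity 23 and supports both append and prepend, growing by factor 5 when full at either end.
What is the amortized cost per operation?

Growth at either end copies all elements; capacities form a geometric sequence with ratio 5, so total copy cost over n operations is O(n) (two geometric series). Amortized O(1).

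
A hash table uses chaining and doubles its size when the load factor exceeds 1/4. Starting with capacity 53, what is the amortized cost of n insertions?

Rehashing occurs when load exceeds 1/4. Total rehash cost is geometric series summing to O(n). Each insertion itself is O(1). Amortized: O(1).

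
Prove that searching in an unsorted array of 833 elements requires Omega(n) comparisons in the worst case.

An adversary can always place the target in the last position checked. Until all 833 positions are examined, the target might be in any unchecked position. Therefore 833 comparisons are necessary.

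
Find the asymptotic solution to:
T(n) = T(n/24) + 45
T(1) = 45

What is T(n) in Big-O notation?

Each step divides n by 24 and adds 45. After log_24(n) steps, T(n) = O(log n).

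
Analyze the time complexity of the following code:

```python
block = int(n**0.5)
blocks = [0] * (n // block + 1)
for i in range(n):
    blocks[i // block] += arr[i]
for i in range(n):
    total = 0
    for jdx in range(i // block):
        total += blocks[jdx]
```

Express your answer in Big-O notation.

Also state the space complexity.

Time complexity: O(n * sqrt(n)).
Space complexity: O(sqrt(n)).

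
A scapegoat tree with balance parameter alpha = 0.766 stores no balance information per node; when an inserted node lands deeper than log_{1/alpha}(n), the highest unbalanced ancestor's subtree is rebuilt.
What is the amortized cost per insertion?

Search/insert path is O(log n). A rebuild of a subtree of size s costs O(s), but with alpha = 0.766 at least Omega(s) insertions must have occurred in that subtree since its last rebuild. Charging O(1) of the rebuild to each such insertion gives O(log n) amortized.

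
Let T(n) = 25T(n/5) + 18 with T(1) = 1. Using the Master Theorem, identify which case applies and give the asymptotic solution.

a=25, b=5, f(n)=18.
log_5(25) = 2 > 0.
Since f(n) = O(n^0) is polynomially smaller than n^2, Case 1 applies.
T(n) = Theta(n^2).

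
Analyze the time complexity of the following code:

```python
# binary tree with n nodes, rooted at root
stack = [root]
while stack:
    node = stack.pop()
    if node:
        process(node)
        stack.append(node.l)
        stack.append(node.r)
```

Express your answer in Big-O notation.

Time complexity: O(n).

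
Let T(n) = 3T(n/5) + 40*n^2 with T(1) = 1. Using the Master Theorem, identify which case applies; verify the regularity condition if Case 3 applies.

a=3, b=5, f(n)=40*n^2.
log_5(3) = 0.6826 < 2.
f(n) = Omega(n^(0.6826+epsilon)) for some epsilon > 0, so Case 3 is the candidate.
Regularity: a*f(n/b) = 3*40*(n/5)^2 = (3/25)*40*n^2 <= c*f(n) with c = 3/25 < 1. Satisfied.
Case 3: T(n) = Theta(n^2).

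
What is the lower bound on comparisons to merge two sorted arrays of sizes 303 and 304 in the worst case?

Adversary: with |303 - 304| <= 1 the inputs can be fully interleaved so that every adjacent pair in the merged output comes from different arrays. Then each of the 606 adjacent pairs must be directly compared, or the algorithm cannot determine their relative order. Standard merge meets this bound.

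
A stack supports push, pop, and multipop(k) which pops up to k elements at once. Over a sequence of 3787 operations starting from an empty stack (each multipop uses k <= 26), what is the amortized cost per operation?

Each element is pushed exactly once and popped at most once (whether by pop or as part of a multipop). So the total number of individual pops over the whole sequence is at most the number of pushes, which is at most 3787. Total work <= 2 * 3787, hence O(1) amortized per operation.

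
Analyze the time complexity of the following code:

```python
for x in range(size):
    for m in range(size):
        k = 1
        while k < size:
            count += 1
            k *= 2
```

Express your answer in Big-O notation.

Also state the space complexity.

Time complexity: O(n^2 log n).
Space complexity: O(1).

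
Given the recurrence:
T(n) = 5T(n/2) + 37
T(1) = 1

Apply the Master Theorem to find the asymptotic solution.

a=5, b=2, f(n)=37. log_2(5) = 2.322. Case 1 of Master Theorem: T(n) = O(n^2.322).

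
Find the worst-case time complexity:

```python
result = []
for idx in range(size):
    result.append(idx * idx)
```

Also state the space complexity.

Time complexity: O(n).
Space complexity: O(n).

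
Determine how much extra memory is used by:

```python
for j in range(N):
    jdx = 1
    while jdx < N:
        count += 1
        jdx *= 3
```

Space complexity: O(1).
Only a constant amount of auxiliary storage is used; nothing grows with n.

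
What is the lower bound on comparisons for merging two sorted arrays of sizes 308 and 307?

Adversary argument: with sizes 308 and 307 (differing by at most 1), interleave the two arrays so that every consecutive pair in the output comes from different inputs. Then each of the 614 adjacent output pairs must be directly compared, or the algorithm cannot determine their relative order. So 614 comparisons are necessary; standard merge achieves this.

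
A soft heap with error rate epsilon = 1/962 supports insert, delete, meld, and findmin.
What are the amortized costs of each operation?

Soft heaps (Chazelle) allow up to an epsilon = 1/962 fraction of elements to have corrupted (raised) keys. Insert is O(log(1/epsilon)) = O(log 962) amortized -- the structure maintains heap-ordered binary trees of rank bounded by O(log(1/epsilon)). Meld concatenates root lists: O(1) amortized. Delete and findmin are O(1) amortized.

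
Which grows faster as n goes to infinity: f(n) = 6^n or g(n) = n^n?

g(n) = n^n grows faster: n^n / 6^n = (n/6)^n -> infinity once n > 6.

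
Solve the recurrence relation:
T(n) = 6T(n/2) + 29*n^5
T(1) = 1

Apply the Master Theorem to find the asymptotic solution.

a=6, b=2, f(n)=29*n^5. log_2(6) = 2.585 < 5. Case 3: T(n) = O(n^5).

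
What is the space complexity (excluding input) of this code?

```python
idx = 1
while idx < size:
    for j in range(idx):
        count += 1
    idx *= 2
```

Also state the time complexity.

Space complexity: O(1).
Only a constant amount of auxiliary storage is used; nothing grows with n.
Time complexity: O(n).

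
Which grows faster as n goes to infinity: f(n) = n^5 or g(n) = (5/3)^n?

g(n) = (5/3)^n grows faster: (5/3)^n is exponential with base 5/3 > 1, dominating every polynomial.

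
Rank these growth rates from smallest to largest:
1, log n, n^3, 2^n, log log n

Ordered by growth rate: 1 < log log n < log n < n^3 < 2^n.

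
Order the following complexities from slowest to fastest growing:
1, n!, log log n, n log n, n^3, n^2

Ordered by growth rate: 1 < log log n < n log n < n^2 < n^3 < n!.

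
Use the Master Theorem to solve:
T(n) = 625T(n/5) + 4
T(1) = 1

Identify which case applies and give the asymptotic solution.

a=625, b=5, f(n)=4.
log_5(625) = 4 > 0.
Since f(n) = O(n^0) is polynomially smaller than n^4, Case 1 applies.
T(n) = Theta(n^4).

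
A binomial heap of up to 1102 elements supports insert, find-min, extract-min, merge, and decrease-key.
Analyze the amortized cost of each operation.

A binomial heap with n <= 1102 elements has at most floor(log_2 1102) + 1 = 11 trees. Using potential Phi = number of trees: Insert adds one tree, but cascading merges reduce count -- amortized O(1). Find-min reads the cached minimum pointer: O(1). Extract-min creates O(log n) new trees: O(log n). Merge combines tree lists: O(log n). Decrease-key sifts the element up its tree of height <= log n: O(log n).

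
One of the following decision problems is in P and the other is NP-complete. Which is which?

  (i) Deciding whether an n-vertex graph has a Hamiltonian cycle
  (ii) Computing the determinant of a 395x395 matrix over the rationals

(i) is NP-complete: one of Karp's 21 NP-complete problems.
(ii) is P: Gaussian elimination runs in O(n^3).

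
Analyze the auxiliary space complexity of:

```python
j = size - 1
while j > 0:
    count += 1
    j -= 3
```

Space complexity: O(1).
Only a constant amount of auxiliary storage is used; nothing grows with n.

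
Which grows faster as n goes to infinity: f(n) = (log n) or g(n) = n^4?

g(n) = n^4 grows faster: any positive polynomial dominates any polylog.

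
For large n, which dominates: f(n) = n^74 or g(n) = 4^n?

g(n) = 4^n grows faster: any exponential with base > 1 dominates every polynomial.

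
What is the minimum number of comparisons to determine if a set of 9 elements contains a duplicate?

Determining if 9 elements are all distinct requires Omega(n log n) comparisons in the comparison model. This follows from the element distinctness lower bound.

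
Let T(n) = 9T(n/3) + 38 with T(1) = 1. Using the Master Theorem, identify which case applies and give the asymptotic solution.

a=9, b=3, f(n)=38.
log_3(9) = 2 > 0.
Since f(n) = O(n^0) is polynomially smaller than n^2, Case 1 applies.
T(n) = Theta(n^2).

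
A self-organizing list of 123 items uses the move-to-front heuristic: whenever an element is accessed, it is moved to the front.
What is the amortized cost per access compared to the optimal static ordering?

With potential Phi = number of inversions between the MTF list and the optimal static list (at most C(123,2)), each access has amortized cost at most 2 * (cost under optimal static ordering). This is the move-to-front 2-competitiveness result.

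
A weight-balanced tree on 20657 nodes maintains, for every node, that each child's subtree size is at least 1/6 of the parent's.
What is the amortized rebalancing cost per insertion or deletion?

With balance ratio 1/6, tree height is O(log_{6/1}(20657)) = O(log n). A rebalance at a node of size s costs O(s) but requires Omega(s) updates in that subtree to retrigger. Summed over the O(log n) ancestors of the touched leaf, amortized rebalancing is O(log n).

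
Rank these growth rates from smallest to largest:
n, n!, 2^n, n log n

Ordered by growth rate: n < n log n < 2^n < n!.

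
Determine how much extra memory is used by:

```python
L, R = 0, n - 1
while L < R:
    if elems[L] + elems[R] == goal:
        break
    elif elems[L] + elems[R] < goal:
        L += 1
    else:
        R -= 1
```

Space complexity: O(1).
Only a constant amount of auxiliary storage is used; nothing grows with n.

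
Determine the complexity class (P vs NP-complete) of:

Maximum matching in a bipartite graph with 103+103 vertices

This problem is in P: Hopcroft-Karp runs in O(E sqrt(V)).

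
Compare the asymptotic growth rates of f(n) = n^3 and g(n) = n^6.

g(n) = n^6 grows faster: n^6/n^3 = n^3 -> infinity.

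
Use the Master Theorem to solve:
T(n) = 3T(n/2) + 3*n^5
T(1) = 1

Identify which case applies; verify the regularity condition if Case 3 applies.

a=3, b=2, f(n)=3*n^5.
log_2(3) = 1.585 < 5.
f(n) = Omega(n^(1.585+epsilon)) for some epsilon > 0, so Case 3 is the candidate.
Regularity: a*f(n/b) = 3*3*(n/2)^5 = (3/32)*3*n^5 <= c*f(n) with c = 3/32 < 1. Satisfied.
Case 3: T(n) = Theta(n^5).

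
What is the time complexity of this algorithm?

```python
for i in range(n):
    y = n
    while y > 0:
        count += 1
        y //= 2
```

Time complexity: O(n log n).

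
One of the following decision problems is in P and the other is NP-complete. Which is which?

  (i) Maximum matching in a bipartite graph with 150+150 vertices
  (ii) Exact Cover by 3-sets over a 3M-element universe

(i) is P: Hopcroft-Karp runs in O(E sqrt(V)).
(ii) is NP-complete: one of Karp's 21 NP-complete problems.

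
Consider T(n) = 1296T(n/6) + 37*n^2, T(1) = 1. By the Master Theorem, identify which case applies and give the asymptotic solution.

a=1296, b=6, f(n)=37*n^2.
log_6(1296) = 4 > 2.
Since f(n) = O(n^2) is polynomially smaller than n^4, Case 1 applies.
T(n) = Theta(n^4).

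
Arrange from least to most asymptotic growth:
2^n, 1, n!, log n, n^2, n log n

Ordered by growth rate: 1 < log n < n log n < n^2 < 2^n < n!.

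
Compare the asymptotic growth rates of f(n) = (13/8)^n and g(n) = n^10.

f(n) = (13/8)^n grows faster: (13/8)^n is exponential with base 13/8 > 1, dominating every polynomial.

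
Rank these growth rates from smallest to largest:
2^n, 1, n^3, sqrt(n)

Ordered by growth rate: 1 < sqrt(n) < n^3 < 2^n.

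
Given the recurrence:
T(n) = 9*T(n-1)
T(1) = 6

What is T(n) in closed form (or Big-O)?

Each step multiplies by 9. T(n) = T(1)*9^(n-1) = 6*9^(n-1).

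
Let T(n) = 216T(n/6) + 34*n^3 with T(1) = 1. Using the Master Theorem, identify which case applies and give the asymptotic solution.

a=216, b=6, f(n)=34*n^3.
log_6(216) = 3, so n^(log_b(a)) = n^3.
f(n) = Theta(n^3), so Case 2 applies.
T(n) = Theta(n^3 log n).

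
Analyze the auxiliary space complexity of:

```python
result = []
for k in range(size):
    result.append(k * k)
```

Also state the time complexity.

Space complexity: O(n).
Auxiliary storage grows linearly with the input size n in the worst case.
Time complexity: O(n).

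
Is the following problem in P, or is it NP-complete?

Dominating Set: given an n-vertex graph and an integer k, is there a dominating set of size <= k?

This problem is NP-complete: reduces from Set Cover (with k part of the input).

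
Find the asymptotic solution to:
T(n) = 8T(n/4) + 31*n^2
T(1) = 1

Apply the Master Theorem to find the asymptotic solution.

a=8, b=4, f(n)=31*n^2. log_4(8) = 1.5 < 2. Case 3: T(n) = O(n^2).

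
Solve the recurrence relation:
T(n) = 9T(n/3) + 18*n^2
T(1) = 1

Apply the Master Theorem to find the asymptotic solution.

a=9, b=3, f(n)=18*n^2. log_3(9) = 2. Case 2: T(n) = O(n^2 log n).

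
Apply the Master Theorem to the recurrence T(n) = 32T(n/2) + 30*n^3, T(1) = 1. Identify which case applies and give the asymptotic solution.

a=32, b=2, f(n)=30*n^3.
log_2(32) = 5 > 3.
Since f(n) = O(n^3) is polynomially smaller than n^5, Case 1 applies.
T(n) = Theta(n^5).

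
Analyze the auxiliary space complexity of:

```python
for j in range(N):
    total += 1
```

Space complexity: O(1).
Only a constant amount of auxiliary storage is used; nothing grows with n.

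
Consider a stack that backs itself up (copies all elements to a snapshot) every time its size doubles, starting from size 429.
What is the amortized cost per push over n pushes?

Backups occur at sizes 429, 858, 1716, ..., copying 429 + 858 + 1716 + ... <= 2n elements total (geometric series). Spread over n pushes, the amortized backup cost is O(1) per push.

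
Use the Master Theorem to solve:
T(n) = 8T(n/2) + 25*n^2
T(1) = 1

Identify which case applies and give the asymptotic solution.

a=8, b=2, f(n)=25*n^2.
log_2(8) = 3 > 2.
Since f(n) = O(n^2) is polynomially smaller than n^3, Case 1 applies.
T(n) = Theta(n^3).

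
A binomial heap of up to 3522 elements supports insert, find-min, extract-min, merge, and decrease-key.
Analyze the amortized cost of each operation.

A binomial heap with n <= 3522 elements has at most floor(log_2 3522) + 1 = 12 trees. Using potential Phi = number of trees: Insert adds one tree, but cascading merges reduce count -- amortized O(1). Find-min reads the cached minimum pointer: O(1). Extract-min creates O(log n) new trees: O(log n). Merge combines tree lists: O(log n). Decrease-key sifts the element up its tree of height <= log n: O(log n).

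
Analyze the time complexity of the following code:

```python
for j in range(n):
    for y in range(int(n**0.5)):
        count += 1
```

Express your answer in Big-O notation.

Time complexity: O(n * sqrt(n)).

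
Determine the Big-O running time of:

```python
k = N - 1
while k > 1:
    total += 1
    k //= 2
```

Time complexity: O(log n).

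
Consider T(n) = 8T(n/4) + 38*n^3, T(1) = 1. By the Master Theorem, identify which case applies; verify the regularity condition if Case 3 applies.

a=8, b=4, f(n)=38*n^3.
log_4(8) = 1.5 < 3.
f(n) = Omega(n^(1.5+epsilon)) for some epsilon > 0, so Case 3 is the candidate.
Regularity: a*f(n/b) = 8*38*(n/4)^3 = (8/64)*38*n^3 <= c*f(n) with c = 8/64 < 1. Satisfied.
Case 3: T(n) = Theta(n^3).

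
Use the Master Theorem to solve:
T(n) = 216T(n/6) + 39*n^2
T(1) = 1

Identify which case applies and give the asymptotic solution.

a=216, b=6, f(n)=39*n^2.
log_6(216) = 3 > 2.
Since f(n) = O(n^2) is polynomially smaller than n^3, Case 1 applies.
T(n) = Theta(n^3).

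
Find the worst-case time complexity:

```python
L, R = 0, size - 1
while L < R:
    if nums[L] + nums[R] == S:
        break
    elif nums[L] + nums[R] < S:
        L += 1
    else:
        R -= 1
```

Time complexity: O(n).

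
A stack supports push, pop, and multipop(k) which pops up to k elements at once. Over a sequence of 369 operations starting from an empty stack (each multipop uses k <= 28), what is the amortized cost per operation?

Each element is pushed exactly once and popped at most once (whether by pop or as part of a multipop). So the total number of individual pops over the whole sequence is at most the number of pushes, which is at most 369. Total work <= 2 * 369, hence O(1) amortized per operation.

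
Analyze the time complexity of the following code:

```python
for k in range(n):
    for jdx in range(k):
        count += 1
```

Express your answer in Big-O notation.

Time complexity: O(n^2).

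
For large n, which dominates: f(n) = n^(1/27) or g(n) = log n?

f(n) = n^(1/27) grows faster: any positive power of n dominates log n.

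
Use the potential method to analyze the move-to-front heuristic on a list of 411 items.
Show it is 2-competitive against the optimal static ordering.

Let Phi = number of inversions between the MTF list and the optimal static list (0 <= Phi <= C(411,2)). Accessing an element at MTF position k and optimal position j: the move-to-front destroys all k-1 inversions in front of it that are not in front in optimal (>= k-j of them) and creates at most j-1 new ones. Amortized cost <= k + (j-1) - (k-j) = 2j - 1 <= 2 * optimal cost.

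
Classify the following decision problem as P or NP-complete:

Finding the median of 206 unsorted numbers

This problem is in P: linear-time selection (median-of-medians) runs in O(n).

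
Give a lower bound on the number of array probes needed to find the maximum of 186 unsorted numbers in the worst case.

Adversary: any unprobed cell could hold a value larger than everything seen so far. If fewer than 186 cells are probed, the adversary places the max in an unprobed cell. So all 186 cells must be examined; together with 186-1 comparisons this is tight.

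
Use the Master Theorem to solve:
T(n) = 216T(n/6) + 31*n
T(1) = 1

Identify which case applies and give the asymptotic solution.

a=216, b=6, f(n)=31*n.
log_6(216) = 3 > 1.
Since f(n) = O(n^1) is polynomially smaller than n^3, Case 1 applies.
T(n) = Theta(n^3).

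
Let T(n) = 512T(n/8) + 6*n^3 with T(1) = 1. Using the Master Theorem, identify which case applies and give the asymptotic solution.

a=512, b=8, f(n)=6*n^3.
log_8(512) = 3, so n^(log_b(a)) = n^3.
f(n) = Theta(n^3), so Case 2 applies.
T(n) = Theta(n^3 log n).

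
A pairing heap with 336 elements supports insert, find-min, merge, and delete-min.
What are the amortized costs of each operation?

Pairing heaps are self-adjusting heap-ordered trees. Insert and merge link two roots: O(1). Find-min reads the root: O(1). Delete-min removes the root, then pairs children in two passes; amortized cost is O(log 336) = O(log n).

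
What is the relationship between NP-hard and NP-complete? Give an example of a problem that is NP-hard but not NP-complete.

NP-hard: at least as hard as any NP problem (but need not be in NP). NP-complete = NP-hard intersection NP. The Halting Problem is NP-hard but undecidable (not in NP). The optimization version of TSP is NP-hard but not a decision problem.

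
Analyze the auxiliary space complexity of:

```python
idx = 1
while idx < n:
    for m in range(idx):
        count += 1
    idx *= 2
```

Space complexity: O(1).
Only a constant amount of auxiliary storage is used; nothing grows with n.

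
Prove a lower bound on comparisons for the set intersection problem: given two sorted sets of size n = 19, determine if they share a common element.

For two sorted arrays of size n = 19, any correct algorithm must examine Omega(n) elements. If fewer are examined, an adversary places a common element in an unexamined gap. A merge-based scan achieves O(n), so the bound is tight.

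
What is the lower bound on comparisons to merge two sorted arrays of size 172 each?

To merge two sorted arrays of size 172, we need at least 343 comparisons in the worst case. An adversary can force every element to be compared.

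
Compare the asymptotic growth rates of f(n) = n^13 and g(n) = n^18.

g(n) = n^18 grows faster: n^18/n^13 = n^5 -> infinity.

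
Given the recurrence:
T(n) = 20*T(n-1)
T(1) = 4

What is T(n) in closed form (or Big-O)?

Each step multiplies by 20. T(n) = T(1)*20^(n-1) = 4*20^(n-1).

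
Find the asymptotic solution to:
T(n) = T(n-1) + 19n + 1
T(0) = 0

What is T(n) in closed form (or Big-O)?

Dominant term in sum is 19*sum(i, i=1..n) = 19*n*(n+1)/2 = O(n^2).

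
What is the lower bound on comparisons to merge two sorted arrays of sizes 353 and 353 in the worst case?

Adversary: with |353 - 353| <= 1 the inputs can be fully interleaved so that every adjacent pair in the merged output comes from different arrays. Then each of the 705 adjacent pairs must be directly compared, or the algorithm cannot determine their relative order. Standard merge meets this bound.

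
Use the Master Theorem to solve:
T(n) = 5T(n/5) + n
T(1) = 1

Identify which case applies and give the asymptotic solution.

a=5, b=5, f(n)=n.
log_5(5) = 1, so n^(log_b(a)) = n.
f(n) = Theta(n), so Case 2 applies.
T(n) = Theta(n log n).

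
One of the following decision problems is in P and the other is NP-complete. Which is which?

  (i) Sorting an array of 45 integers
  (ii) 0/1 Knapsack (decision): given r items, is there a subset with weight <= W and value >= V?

(i) is P: merge sort runs in O(n log n).
(ii) is NP-complete: reduces from Subset Sum.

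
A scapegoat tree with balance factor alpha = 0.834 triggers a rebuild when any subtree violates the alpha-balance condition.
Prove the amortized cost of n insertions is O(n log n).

Define potential Phi = c * sum of |size(left(v)) - size(right(v))| over all nodes. An insertion at depth d costs O(d) = O(log n) and increases Phi by O(log n). When a rebuild of subtree of size s occurs, it costs O(s) but reduces Phi by Omega(s). With alpha = 0.834, between rebuilds Omega(s) insertions must occur. Amortized cost per insertion: O(log n).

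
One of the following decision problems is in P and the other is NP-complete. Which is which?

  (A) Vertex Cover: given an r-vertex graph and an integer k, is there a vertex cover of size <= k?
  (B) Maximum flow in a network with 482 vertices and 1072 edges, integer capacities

(A) is NP-complete: one of Karp's 21 NP-complete problems (with k part of the input; for any fixed constant k it is in P).
(B) is P: Edmonds-Karp / push-relabel run in polynomial time.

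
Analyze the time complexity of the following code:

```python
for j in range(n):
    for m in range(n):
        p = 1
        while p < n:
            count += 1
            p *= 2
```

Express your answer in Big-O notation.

Time complexity: O(n^2 log n).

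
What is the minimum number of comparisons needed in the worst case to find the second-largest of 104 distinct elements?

Lower bound: finding the max needs 104-1 comparisons. By the adversary weight-doubling argument, the max must personally win >= ceil(log_2(104)) = 7 comparisons; the 2nd-largest is among those 7 losers, needing 7-1 more comparisons. Total >= 104-1 + 7-1 = 109. A balanced knockout tournament achieves this.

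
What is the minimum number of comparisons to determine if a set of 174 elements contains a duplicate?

Determining if 174 elements are all distinct requires Omega(n log n) comparisons in the comparison model. This follows from the element distinctness lower bound.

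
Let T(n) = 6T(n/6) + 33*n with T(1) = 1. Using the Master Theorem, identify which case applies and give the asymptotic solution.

a=6, b=6, f(n)=33*n.
log_6(6) = 1, so n^(log_b(a)) = n.
f(n) = Theta(n), so Case 2 applies.
T(n) = Theta(n log n).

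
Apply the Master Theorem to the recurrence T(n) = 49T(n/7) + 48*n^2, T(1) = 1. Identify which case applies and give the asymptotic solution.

a=49, b=7, f(n)=48*n^2.
log_7(49) = 2, so n^(log_b(a)) = n^2.
f(n) = Theta(n^2), so Case 2 applies.
T(n) = Theta(n^2 log n).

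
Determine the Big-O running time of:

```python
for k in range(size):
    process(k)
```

Time complexity: O(n).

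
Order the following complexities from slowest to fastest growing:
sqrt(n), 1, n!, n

Ordered by growth rate: 1 < sqrt(n) < n < n!.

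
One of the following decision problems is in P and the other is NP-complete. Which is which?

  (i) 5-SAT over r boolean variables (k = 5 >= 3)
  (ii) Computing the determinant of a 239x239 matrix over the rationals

(i) is NP-complete: 3-SAT is NP-complete (Cook-Levin); k-SAT for k>=3 reduces from 3-SAT.
(ii) is P: Gaussian elimination runs in O(n^3).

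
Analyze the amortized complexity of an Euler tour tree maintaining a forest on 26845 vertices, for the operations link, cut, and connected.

An Euler tour tree stores each tree's Euler tour as a balanced BST keyed by tour position. On 26845 vertices: link concatenates two tours via O(1) splits/joins of size <= 2*26845 (O(log n)); cut splits the tour at the two occurrences of the edge (O(log n)); connected compares BST roots (O(log n) to find the root). All O(log n) amortized.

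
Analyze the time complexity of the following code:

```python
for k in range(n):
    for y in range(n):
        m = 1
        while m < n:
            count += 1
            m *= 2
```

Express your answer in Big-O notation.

Time complexity: O(n^2 log n).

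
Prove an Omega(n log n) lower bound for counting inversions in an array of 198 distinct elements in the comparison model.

Decision-tree argument: at any leaf, the comparisons made (with transitivity) must totally order all 198 elements -- otherwise some pair (i,j) is unordered, and an adversary can present two inputs agreeing on every comparison made but with that pair flipped, changing the inversion count by 1, so the leaf's output is wrong on one of them. Hence the tree has >= 198! leaves and height >= log_2(198!) = Omega(n log n). Modified merge sort achieves O(n log n).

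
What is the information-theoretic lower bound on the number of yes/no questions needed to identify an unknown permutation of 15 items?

There are 15! = 1307674368000 permutations. Each yes/no question gives at most 1 bit, so at least ceil(log_2(1307674368000)) = 41 questions are needed.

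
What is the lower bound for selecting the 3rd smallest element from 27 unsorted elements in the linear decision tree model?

Selecting the 3rd smallest of 27 elements requires Omega(n) comparisons. Every element must be compared at least once. The BFPRT algorithm achieves O(n), making this tight.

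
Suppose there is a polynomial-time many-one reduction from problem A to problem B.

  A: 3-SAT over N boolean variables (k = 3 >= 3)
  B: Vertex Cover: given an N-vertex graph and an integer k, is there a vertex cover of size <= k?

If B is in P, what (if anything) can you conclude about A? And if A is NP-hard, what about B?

A poly-time reduction A <=_p B means any A-instance can be transformed to a B-instance in poly time.
If B is in P: compose the reduction with B's poly-time algorithm to solve A in poly time, so A is in P.
If A is NP-hard: every NP problem reduces to A, which reduces to B; composing reductions, every NP problem reduces to B, so B is NP-hard.
(Here in fact A is NP-complete and B is NP-complete.)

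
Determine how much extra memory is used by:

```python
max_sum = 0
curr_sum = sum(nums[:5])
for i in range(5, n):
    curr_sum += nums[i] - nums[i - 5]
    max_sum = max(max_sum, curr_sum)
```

Space complexity: O(1).
Only a constant amount of auxiliary storage is used; nothing grows with n.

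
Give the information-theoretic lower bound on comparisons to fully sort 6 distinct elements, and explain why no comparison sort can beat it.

A comparison sort is a binary decision tree whose leaves are the 6! = 720 possible output permutations. A binary tree with L leaves has height >= ceil(log_2(L)). So any comparison sort needs >= ceil(log_2(6!)) = 10 comparisons in the worst case.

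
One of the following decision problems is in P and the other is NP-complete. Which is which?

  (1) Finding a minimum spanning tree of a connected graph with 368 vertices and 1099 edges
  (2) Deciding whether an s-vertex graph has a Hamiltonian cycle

(1) is P: Kruskal's / Prim's algorithms run in polynomial time.
(2) is NP-complete: one of Karp's 21 NP-complete problems.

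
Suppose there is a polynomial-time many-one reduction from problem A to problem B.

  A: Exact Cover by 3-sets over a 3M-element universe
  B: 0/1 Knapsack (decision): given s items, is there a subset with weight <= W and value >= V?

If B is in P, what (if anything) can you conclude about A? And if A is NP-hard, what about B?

A poly-time reduction A <=_p B means any A-instance can be transformed to a B-instance in poly time.
If B is in P: compose the reduction with B's poly-time algorithm to solve A in poly time, so A is in P.
If A is NP-hard: every NP problem reduces to A, which reduces to B; composing reductions, every NP problem reduces to B, so B is NP-hard.
(Here in fact A is NP-complete and B is NP-complete.)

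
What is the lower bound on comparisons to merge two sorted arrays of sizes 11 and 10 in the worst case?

Adversary: with |11 - 10| <= 1 the inputs can be fully interleaved so that every adjacent pair in the merged output comes from different arrays. Then each of the 20 adjacent pairs must be directly compared, or the algorithm cannot determine their relative order. Standard merge meets this bound.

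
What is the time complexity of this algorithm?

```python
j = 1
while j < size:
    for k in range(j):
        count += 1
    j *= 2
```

Time complexity: O(n).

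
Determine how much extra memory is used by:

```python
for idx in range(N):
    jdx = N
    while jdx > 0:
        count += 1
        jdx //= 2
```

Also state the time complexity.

Space complexity: O(1).
Only a constant amount of auxiliary storage is used; nothing grows with n.
Time complexity: O(n log n).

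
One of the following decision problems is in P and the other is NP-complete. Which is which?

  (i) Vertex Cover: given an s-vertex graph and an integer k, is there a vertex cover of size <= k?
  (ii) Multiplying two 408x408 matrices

(i) is NP-complete: one of Karp's 21 NP-complete problems (with k part of the input; for any fixed constant k it is in P).
(ii) is P: the schoolbook algorithm runs in O(n^3).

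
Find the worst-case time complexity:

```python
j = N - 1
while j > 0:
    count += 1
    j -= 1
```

Time complexity: O(n).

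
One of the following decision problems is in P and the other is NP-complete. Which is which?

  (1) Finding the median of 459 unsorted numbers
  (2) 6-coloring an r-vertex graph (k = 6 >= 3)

(1) is P: linear-time selection (median-of-medians) runs in O(n).
(2) is NP-complete: graph k-coloring for k>=3 is NP-complete by reduction from 3-SAT.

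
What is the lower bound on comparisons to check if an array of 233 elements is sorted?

To verify 233 elements are sorted, we must compare each consecutive pair. Skipping any pair allows an adversary to swap them. Therefore 232 comparisons are necessary and sufficient.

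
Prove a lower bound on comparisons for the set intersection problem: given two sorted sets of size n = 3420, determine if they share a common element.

For two sorted arrays of size n = 3420, any correct algorithm must examine Omega(n) elements. If fewer are examined, an adversary places a common element in an unexamined gap. A merge-based scan achieves O(n), so the bound is tight.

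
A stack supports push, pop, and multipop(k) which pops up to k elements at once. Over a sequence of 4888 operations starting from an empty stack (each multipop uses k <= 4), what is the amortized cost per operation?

Each element is pushed exactly once and popped at most once (whether by pop or as part of a multipop). So the total number of individual pops over the whole sequence is at most the number of pushes, which is at most 4888. Total work <= 2 * 4888, hence O(1) amortized per operation.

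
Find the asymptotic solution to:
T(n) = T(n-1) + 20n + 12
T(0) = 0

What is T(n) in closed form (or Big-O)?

Dominant term in sum is 20*sum(i, i=1..n) = 20*n*(n+1)/2 = O(n^2).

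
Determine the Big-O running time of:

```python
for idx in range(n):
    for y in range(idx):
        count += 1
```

Time complexity: O(n^2).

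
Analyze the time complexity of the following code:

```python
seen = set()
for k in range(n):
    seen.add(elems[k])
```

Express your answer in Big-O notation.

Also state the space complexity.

Time complexity: O(n).
Space complexity: O(n).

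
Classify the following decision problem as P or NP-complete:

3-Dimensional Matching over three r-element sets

This problem is NP-complete: one of Karp's 21 NP-complete problems.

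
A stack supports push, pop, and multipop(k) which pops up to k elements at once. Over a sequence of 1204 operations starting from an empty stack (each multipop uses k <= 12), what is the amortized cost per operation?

Each element is pushed exactly once and popped at most once (whether by pop or as part of a multipop). So the total number of individual pops over the whole sequence is at most the number of pushes, which is at most 1204. Total work <= 2 * 1204, hence O(1) amortized per operation.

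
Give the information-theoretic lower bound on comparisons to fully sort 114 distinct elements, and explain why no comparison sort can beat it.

A comparison sort is a binary decision tree whose leaves are the 114! = 2543559733472187557120132004189335234812341496026552301496526393412538629248600474981599398141467853800514886431180030568224218435400019580180261753940817530060800000000000000000000000000 possible output permutations. A binary tree with L leaves has height >= ceil(log_2(L)). So any comparison sort needs >= ceil(log_2(114!)) = 620 comparisons in the worst case.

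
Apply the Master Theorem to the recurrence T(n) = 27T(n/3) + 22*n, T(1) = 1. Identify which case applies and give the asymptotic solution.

a=27, b=3, f(n)=22*n.
log_3(27) = 3 > 1.
Since f(n) = O(n^1) is polynomially smaller than n^3, Case 1 applies.
T(n) = Theta(n^3).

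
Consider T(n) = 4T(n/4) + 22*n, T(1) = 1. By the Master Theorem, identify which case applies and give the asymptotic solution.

a=4, b=4, f(n)=22*n.
log_4(4) = 1, so n^(log_b(a)) = n.
f(n) = Theta(n), so Case 2 applies.
T(n) = Theta(n log n).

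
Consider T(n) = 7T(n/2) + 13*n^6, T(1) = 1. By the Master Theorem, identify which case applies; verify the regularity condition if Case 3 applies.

a=7, b=2, f(n)=13*n^6.
log_2(7) = 2.807 < 6.
f(n) = Omega(n^(2.807+epsilon)) for some epsilon > 0, so Case 3 is the candidate.
Regularity: a*f(n/b) = 7*13*(n/2)^6 = (7/64)*13*n^6 <= c*f(n) with c = 7/64 < 1. Satisfied.
Case 3: T(n) = Theta(n^6).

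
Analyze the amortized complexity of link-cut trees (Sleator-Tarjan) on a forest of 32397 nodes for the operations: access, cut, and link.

Link-cut trees represent the forest using splay trees over preferred paths. With potential Phi = sum over nodes of log(size of virtual subtree), each access on 32397 nodes is O(log 32397) = O(log n) amortized by the splay-tree access lemma. Cut and link are O(1) plus one access.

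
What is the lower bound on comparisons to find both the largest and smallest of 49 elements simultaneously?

Pair elements first (floor(49/2) comparisons), then find max among winners and min among losers. Total: ceil(3*49/2) - 2 = 72 comparisons.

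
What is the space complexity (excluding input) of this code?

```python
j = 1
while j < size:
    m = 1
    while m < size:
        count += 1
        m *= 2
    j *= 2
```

Space complexity: O(1).
Only a constant amount of auxiliary storage is used; nothing grows with n.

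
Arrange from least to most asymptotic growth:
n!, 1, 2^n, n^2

Ordered by growth rate: 1 < n^2 < 2^n < n!.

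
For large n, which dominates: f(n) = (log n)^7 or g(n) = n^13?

g(n) = n^13 grows faster: any positive polynomial dominates any polylog.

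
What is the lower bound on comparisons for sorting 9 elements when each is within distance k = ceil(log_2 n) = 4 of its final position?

Partition the 9 positions into floor(n/k) blocks of k = 4 consecutive positions; any permutation within a block keeps every element within k of its final position, so there are at least (k!)^(n/k) distinguishable inputs. Lower bound: log_2((k!)^(n/k)) = (n/k) * log_2(k!) = Theta(n log k); with k = ceil(log_2 n), this is Omega(n log log n).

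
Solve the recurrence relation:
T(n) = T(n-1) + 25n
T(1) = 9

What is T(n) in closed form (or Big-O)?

Unrolling: T(n) = 9 + 25*(2 + 3 + ... + n) = 9 + 25*(n(n+1)/2 - 1) = O(n^2).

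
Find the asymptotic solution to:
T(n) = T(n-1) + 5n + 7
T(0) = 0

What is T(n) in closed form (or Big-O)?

Dominant term in sum is 5*sum(i, i=1..n) = 5*n*(n+1)/2 = O(n^2).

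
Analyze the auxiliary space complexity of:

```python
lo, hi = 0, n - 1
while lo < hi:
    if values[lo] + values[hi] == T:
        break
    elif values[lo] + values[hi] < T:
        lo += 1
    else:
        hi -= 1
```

Space complexity: O(1).
Only a constant amount of auxiliary storage is used; nothing grows with n.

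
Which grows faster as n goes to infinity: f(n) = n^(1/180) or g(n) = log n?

f(n) = n^(1/180) grows faster: any positive power of n dominates log n.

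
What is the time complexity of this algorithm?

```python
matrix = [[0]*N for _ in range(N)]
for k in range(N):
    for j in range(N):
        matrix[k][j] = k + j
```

Time complexity: O(n^2).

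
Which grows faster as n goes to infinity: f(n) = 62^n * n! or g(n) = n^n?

f(n) = 62^n * n! grows faster: by Stirling n! ~ sqrt(2 pi n)(n/e)^n, so 62^n n! / n^n ~ (62/e)^n sqrt(2 pi n) -> infinity since 62/e > 1.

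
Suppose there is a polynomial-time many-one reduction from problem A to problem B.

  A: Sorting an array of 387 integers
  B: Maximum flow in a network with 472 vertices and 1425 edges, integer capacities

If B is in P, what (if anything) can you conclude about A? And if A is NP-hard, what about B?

A poly-time reduction A <=_p B means any A-instance can be transformed to a B-instance in poly time.
If B is in P: compose the reduction with B's poly-time algorithm to solve A in poly time, so A is in P.
If A is NP-hard: every NP problem reduces to A, which reduces to B; composing reductions, every NP problem reduces to B, so B is NP-hard.
(Here in fact A is P and B is P.)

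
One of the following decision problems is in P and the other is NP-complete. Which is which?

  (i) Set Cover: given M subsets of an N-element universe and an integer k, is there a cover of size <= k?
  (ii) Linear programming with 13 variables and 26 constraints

(i) is NP-complete: one of Karp's 21 NP-complete problems (with k part of the input).
(ii) is P: the ellipsoid and interior-point methods run in polynomial time.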